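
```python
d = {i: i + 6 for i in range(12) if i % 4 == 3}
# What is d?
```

{3: 9, 7: 13, 11: 17}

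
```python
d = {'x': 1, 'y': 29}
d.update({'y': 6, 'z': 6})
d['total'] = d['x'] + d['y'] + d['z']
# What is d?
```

After line 1: d = {'x': 1, 'y': 29}
After line 2 (y overwritten, z added): d = {'x': 1, 'y': 6, 'z': 6}
After line 3 (total = 1 + 6 + 6 = 13): d = {'x': 1, 'y': 6, 'z': 6, 'total': 13}

{'x': 1, 'y': 6, 'z': 6, 'total': 13}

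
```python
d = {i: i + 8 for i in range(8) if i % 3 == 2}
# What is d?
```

{2: 10, 5: 13}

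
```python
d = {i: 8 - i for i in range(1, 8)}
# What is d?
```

{1: 7, 2: 6, 3: 5, 4: 4, 5: 3, 6: 2, 7: 1}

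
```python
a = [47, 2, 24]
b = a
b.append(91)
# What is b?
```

After line 1: a = [47, 2, 24]
After line 2 (b = a is an alias, same object): a = [47, 2, 24], b = [47, 2, 24]
After line 3 (b.append mutates the shared list): a = [47, 2, 24, 91], b = [47, 2, 24, 91]

[47, 2, 24, 91]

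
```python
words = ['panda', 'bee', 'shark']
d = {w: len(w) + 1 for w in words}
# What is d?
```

{'panda': 6, 'bee': 4, 'shark': 6}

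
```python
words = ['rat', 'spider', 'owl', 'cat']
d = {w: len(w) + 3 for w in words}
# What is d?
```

{'rat': 6, 'spider': 9, 'owl': 6, 'cat': 6}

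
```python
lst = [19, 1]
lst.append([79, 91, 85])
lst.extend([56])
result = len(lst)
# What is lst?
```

After line 1: lst = [19, 1]
After line 2 (append adds [79, 91, 85] as single element): lst = [19, 1, [79, 91, 85]]
After line 3 (extend unpacks [56], adds 56): lst = [19, 1, [79, 91, 85], 56]
After line 4: result = len(lst) = 4

[19, 1, [79, 91, 85], 56]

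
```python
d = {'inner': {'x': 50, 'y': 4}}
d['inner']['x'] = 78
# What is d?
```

After line 1: d = {'inner': {'x': 50, 'y': 4}}
After line 2 (inner x overwritten): d = {'inner': {'x': 78, 'y': 4}}

{'inner': {'x': 78, 'y': 4}}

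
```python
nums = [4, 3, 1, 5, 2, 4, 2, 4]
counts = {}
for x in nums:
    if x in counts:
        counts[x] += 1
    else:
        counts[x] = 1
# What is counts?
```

Initial: counts = {}, nums = [4, 3, 1, 5, 2, 4, 2, 4]
See 4: counts = {4: 1}
See 3: counts = {4: 1, 3: 1}
See 1: counts = {4: 1, 3: 1, 1: 1}
See 5: counts = {4: 1, 3: 1, 1: 1, 5: 1}
See 2: counts = {4: 1, 3: 1, 1: 1, 5: 1, 2: 1}
See 4: counts = {4: 2, 3: 1, 1: 1, 5: 1, 2: 1}
See 2: counts = {4: 2, 3: 1, 1: 1, 5: 1, 2: 2}
See 4: counts = {4: 3, 3: 1, 1: 1, 5: 1, 2: 2}

{4: 3, 3: 1, 1: 1, 5: 1, 2: 2}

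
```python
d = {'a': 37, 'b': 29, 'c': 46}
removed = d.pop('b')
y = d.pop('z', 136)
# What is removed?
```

After line 1: d = {'a': 37, 'b': 29, 'c': 46}
After line 2 (pop 'b' returns 29): d = {'a': 37, 'c': 46}, removed = 29
After line 3 (pop 'z' missing, returns default 136): d = {'a': 37, 'c': 46}, y = 136

29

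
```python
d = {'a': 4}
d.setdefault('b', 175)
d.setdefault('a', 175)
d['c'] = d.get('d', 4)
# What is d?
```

After line 1: d = {'a': 4}
After line 2 (setdefault adds 'b'=175): d = {'a': 4, 'b': 175}
After line 3 (setdefault 'a' no-op, already exists): d = {'a': 4, 'b': 175}
After line 4 (get('d', 4) returns default since 'd' not in d): d = {'a': 4, 'b': 175, 'c': 4}

{'a': 4, 'b': 175, 'c': 4}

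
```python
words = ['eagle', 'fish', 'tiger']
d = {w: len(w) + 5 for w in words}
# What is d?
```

{'eagle': 10, 'fish': 9, 'tiger': 10}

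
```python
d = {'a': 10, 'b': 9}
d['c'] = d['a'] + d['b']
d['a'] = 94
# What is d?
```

After line 1: d = {'a': 10, 'b': 9}
After line 2 (d['c'] = 10 + 9): d = {'a': 10, 'b': 9, 'c': 19}
After line 3: d = {'a': 94, 'b': 9, 'c': 19}

{'a': 94, 'b': 9, 'c': 19}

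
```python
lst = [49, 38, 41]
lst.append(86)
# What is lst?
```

[49, 38, 41, 86]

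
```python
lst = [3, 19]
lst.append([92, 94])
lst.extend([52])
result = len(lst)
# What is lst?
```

After line 1: lst = [3, 19]
After line 2 (append adds [92, 94] as single element): lst = [3, 19, [92, 94]]
After line 3 (extend unpacks [52], adds 52): lst = [3, 19, [92, 94], 52]
After line 4: result = len(lst) = 4

[3, 19, [92, 94], 52]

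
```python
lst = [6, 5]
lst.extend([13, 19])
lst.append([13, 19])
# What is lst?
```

After line 1: lst = [6, 5]
After line 2 (extend unpacks [13, 19]): lst = [6, 5, 13, 19]
After line 3 (append adds [13, 19] as single element): lst = [6, 5, 13, 19, [13, 19]]

[6, 5, 13, 19, [13, 19]]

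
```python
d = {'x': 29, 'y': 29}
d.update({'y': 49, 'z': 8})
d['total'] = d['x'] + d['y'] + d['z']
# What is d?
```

After line 1: d = {'x': 29, 'y': 29}
After line 2 (y overwritten, z added): d = {'x': 29, 'y': 49, 'z': 8}
After line 3 (total = 29 + 49 + 8 = 86): d = {'x': 29, 'y': 49, 'z': 8, 'total': 86}

{'x': 29, 'y': 49, 'z': 8, 'total': 86}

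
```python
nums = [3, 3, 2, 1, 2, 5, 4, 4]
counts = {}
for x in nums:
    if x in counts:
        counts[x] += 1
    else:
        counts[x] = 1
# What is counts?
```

Initial: counts = {}, nums = [3, 3, 2, 1, 2, 5, 4, 4]
See 3: counts = {3: 1}
See 3: counts = {3: 2}
See 2: counts = {3: 2, 2: 1}
See 1: counts = {3: 2, 2: 1, 1: 1}
See 2: counts = {3: 2, 2: 2, 1: 1}
See 5: counts = {3: 2, 2: 2, 1: 1, 5: 1}
See 4: counts = {3: 2, 2: 2, 1: 1, 5: 1, 4: 1}
See 4: counts = {3: 2, 2: 2, 1: 1, 5: 1, 4: 2}

{3: 2, 2: 2, 1: 1, 5: 1, 4: 2}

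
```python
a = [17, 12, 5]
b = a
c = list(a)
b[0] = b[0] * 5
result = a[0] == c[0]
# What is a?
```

After line 1: a = [17, 12, 5]
After line 2 (b = a, alias): a = [17, 12, 5], b = [17, 12, 5]
After line 3 (c = list(a) is a copy, new object): c = [17, 12, 5]
After line 4 (b[0] = 17 * 5 = 85; mutates shared a/b): a = b = [85, 12, 5], c = [17, 12, 5]
After line 5 (a[0] = 85, c[0] = 17; result = False)

[85, 12, 5]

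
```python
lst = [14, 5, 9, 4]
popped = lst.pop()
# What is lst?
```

[14, 5, 9]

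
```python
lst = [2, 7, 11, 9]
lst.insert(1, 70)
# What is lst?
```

[2, 70, 7, 11, 9]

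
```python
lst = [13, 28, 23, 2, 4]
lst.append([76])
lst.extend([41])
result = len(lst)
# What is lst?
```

After line 1: lst = [13, 28, 23, 2, 4]
After line 2 (append adds [76] as single element): lst = [13, 28, 23, 2, 4, [76]]
After line 3 (extend unpacks [41], adds 41): lst = [13, 28, 23, 2, 4, [76], 41]
After line 4: result = len(lst) = 7

[13, 28, 23, 2, 4, [76], 41]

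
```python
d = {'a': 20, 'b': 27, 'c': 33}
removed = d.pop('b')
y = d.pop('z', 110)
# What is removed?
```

After line 1: d = {'a': 20, 'b': 27, 'c': 33}
After line 2 (pop 'b' returns 27): d = {'a': 20, 'c': 33}, removed = 27
After line 3 (pop 'z' missing, returns default 110): d = {'a': 20, 'c': 33}, y = 110

27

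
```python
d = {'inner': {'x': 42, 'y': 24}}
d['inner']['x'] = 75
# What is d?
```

After line 1: d = {'inner': {'x': 42, 'y': 24}}
After line 2 (inner x overwritten): d = {'inner': {'x': 75, 'y': 24}}

{'inner': {'x': 75, 'y': 24}}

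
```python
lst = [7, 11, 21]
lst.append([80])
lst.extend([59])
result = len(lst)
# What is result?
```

After line 1: lst = [7, 11, 21]
After line 2 (append adds [80] as single element): lst = [7, 11, 21, [80]]
After line 3 (extend unpacks [59], adds 59): lst = [7, 11, 21, [80], 59]
After line 4: result = len(lst) = 5

5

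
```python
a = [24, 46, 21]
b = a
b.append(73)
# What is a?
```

After line 1: a = [24, 46, 21]
After line 2 (b = a is an alias, same object): a = [24, 46, 21], b = [24, 46, 21]
After line 3 (b.append mutates the shared list): a = [24, 46, 21, 73], b = [24, 46, 21, 73]

[24, 46, 21, 73]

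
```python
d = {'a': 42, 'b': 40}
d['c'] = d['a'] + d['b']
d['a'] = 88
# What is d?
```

After line 1: d = {'a': 42, 'b': 40}
After line 2 (d['c'] = 42 + 40): d = {'a': 42, 'b': 40, 'c': 82}
After line 3: d = {'a': 88, 'b': 40, 'c': 82}

{'a': 88, 'b': 40, 'c': 82}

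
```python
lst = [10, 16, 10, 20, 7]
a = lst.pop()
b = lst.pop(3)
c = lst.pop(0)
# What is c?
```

After line 1: lst = [10, 16, 10, 20, 7]
After line 2 (pop() -> a = 7): lst = [10, 16, 10, 20]
After line 3 (pop(3) -> b = 20): lst = [10, 16, 10]
After line 4 (pop(0) -> c = 10): lst = [16, 10]

10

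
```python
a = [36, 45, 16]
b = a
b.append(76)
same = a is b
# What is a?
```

After line 1: a = [36, 45, 16]
After line 2 (b = a is an alias, same object): a = [36, 45, 16], b = [36, 45, 16]
After line 3 (b.append mutates the shared list): a = [36, 45, 16, 76], b = [36, 45, 16, 76]
After line 4 (same = a is b; same object -> True): same = True

[36, 45, 16, 76]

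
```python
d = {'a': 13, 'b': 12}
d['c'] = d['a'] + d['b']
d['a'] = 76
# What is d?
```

After line 1: d = {'a': 13, 'b': 12}
After line 2 (d['c'] = 13 + 12): d = {'a': 13, 'b': 12, 'c': 25}
After line 3: d = {'a': 76, 'b': 12, 'c': 25}

{'a': 76, 'b': 12, 'c': 25}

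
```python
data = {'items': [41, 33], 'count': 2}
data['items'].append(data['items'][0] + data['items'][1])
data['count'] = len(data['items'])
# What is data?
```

After line 1: data = {'items': [41, 33], 'count': 2}
After line 2 (append 41 + 33 = 74): data = {'items': [41, 33, 74], 'count': 2}
After line 3 (count = len(items) = 3): data = {'items': [41, 33, 74], 'count': 3}

{'items': [41, 33, 74], 'count': 3}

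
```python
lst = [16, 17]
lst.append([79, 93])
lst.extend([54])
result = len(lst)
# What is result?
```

After line 1: lst = [16, 17]
After line 2 (append adds [79, 93] as single element): lst = [16, 17, [79, 93]]
After line 3 (extend unpacks [54], adds 54): lst = [16, 17, [79, 93], 54]
After line 4: result = len(lst) = 4

4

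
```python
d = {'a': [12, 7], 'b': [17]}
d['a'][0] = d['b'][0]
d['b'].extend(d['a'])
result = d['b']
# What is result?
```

After line 1: d = {'a': [12, 7], 'b': [17]}
After line 2 (a[0] = b[0] = 17): d = {'a': [17, 7], 'b': [17]}
After line 3 (b.extend(a) appends [17, 7]): d = {'a': [17, 7], 'b': [17, 17, 7]}
After line 4: result = d['b'] = [17, 17, 7]

[17, 17, 7]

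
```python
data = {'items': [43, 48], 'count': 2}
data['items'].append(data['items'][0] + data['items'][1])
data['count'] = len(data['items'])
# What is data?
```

After line 1: data = {'items': [43, 48], 'count': 2}
After line 2 (append 43 + 48 = 91): data = {'items': [43, 48, 91], 'count': 2}
After line 3 (count = len(items) = 3): data = {'items': [43, 48, 91], 'count': 3}

{'items': [43, 48, 91], 'count': 3}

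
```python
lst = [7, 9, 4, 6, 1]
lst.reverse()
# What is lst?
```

[1, 6, 4, 9, 7]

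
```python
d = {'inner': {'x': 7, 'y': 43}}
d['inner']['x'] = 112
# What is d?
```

After line 1: d = {'inner': {'x': 7, 'y': 43}}
After line 2 (inner x overwritten): d = {'inner': {'x': 112, 'y': 43}}

{'inner': {'x': 112, 'y': 43}}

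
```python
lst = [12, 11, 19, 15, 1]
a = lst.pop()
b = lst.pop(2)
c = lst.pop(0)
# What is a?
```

After line 1: lst = [12, 11, 19, 15, 1]
After line 2 (pop() -> a = 1): lst = [12, 11, 19, 15]
After line 3 (pop(2) -> b = 19): lst = [12, 11, 15]
After line 4 (pop(0) -> c = 12): lst = [11, 15]

1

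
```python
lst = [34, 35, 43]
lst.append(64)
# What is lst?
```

[34, 35, 43, 64]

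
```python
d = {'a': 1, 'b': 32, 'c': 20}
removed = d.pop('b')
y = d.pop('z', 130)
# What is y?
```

After line 1: d = {'a': 1, 'b': 32, 'c': 20}
After line 2 (pop 'b' returns 32): d = {'a': 1, 'c': 20}, removed = 32
After line 3 (pop 'z' missing, returns default 130): d = {'a': 1, 'c': 20}, y = 130

130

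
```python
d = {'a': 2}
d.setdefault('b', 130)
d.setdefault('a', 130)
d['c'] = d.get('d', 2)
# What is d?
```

After line 1: d = {'a': 2}
After line 2 (setdefault adds 'b'=130): d = {'a': 2, 'b': 130}
After line 3 (setdefault 'a' no-op, already exists): d = {'a': 2, 'b': 130}
After line 4 (get('d', 2) returns default since 'd' not in d): d = {'a': 2, 'b': 130, 'c': 2}

{'a': 2, 'b': 130, 'c': 2}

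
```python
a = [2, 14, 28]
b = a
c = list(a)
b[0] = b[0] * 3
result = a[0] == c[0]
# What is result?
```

After line 1: a = [2, 14, 28]
After line 2 (b = a, alias): a = [2, 14, 28], b = [2, 14, 28]
After line 3 (c = list(a) is a copy, new object): c = [2, 14, 28]
After line 4 (b[0] = 2 * 3 = 6; mutates shared a/b): a = b = [6, 14, 28], c = [2, 14, 28]
After line 5 (a[0] = 6, c[0] = 2; result = False)

False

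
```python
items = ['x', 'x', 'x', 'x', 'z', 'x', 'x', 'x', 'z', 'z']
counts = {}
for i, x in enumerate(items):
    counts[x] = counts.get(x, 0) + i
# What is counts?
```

Initial: counts = {}, items = ['x', 'x', 'x', 'x', 'z', 'x', 'x', 'x', 'z', 'z']
i=0, x='x': counts = {'x': 0}
i=1, x='x': counts = {'x': 1}
i=2, x='x': counts = {'x': 3}
i=3, x='x': counts = {'x': 6}
i=4, x='z': counts = {'x': 6, 'z': 4}
i=5, x='x': counts = {'x': 11, 'z': 4}
i=6, x='x': counts = {'x': 17, 'z': 4}
i=7, x='x': counts = {'x': 24, 'z': 4}
i=8, x='z': counts = {'x': 24, 'z': 12}
i=9, x='z': counts = {'x': 24, 'z': 21}

{'x': 24, 'z': 21}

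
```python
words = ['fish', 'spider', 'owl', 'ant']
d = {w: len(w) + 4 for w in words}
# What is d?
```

{'fish': 8, 'spider': 10, 'owl': 7, 'ant': 7}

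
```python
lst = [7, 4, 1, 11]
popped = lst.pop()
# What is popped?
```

11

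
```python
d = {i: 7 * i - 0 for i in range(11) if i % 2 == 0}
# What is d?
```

{0: 0, 2: 14, 4: 28, 6: 42, 8: 56, 10: 70}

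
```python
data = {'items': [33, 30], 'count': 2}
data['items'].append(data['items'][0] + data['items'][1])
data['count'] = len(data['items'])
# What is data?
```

After line 1: data = {'items': [33, 30], 'count': 2}
After line 2 (append 33 + 30 = 63): data = {'items': [33, 30, 63], 'count': 2}
After line 3 (count = len(items) = 3): data = {'items': [33, 30, 63], 'count': 3}

{'items': [33, 30, 63], 'count': 3}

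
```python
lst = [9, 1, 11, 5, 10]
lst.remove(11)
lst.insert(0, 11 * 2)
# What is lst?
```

After line 1: lst = [9, 1, 11, 5, 10]
After line 2 (remove first 11): lst = [9, 1, 5, 10]
After line 3 (insert 22 at index 0): lst = [22, 9, 1, 5, 10]

[22, 9, 1, 5, 10]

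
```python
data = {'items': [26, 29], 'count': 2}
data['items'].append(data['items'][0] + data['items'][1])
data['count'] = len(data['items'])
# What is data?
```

After line 1: data = {'items': [26, 29], 'count': 2}
After line 2 (append 26 + 29 = 55): data = {'items': [26, 29, 55], 'count': 2}
After line 3 (count = len(items) = 3): data = {'items': [26, 29, 55], 'count': 3}

{'items': [26, 29, 55], 'count': 3}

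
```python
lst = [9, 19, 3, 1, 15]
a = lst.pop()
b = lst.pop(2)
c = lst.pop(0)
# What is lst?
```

After line 1: lst = [9, 19, 3, 1, 15]
After line 2 (pop() -> a = 15): lst = [9, 19, 3, 1]
After line 3 (pop(2) -> b = 3): lst = [9, 19, 1]
After line 4 (pop(0) -> c = 9): lst = [19, 1]

[19, 1]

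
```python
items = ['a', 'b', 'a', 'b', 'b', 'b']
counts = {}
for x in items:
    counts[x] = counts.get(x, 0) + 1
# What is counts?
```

Initial: counts = {}, items = ['a', 'b', 'a', 'b', 'b', 'b']
See 'a': counts = {'a': 1}
See 'b': counts = {'a': 1, 'b': 1}
See 'a': counts = {'a': 2, 'b': 1}
See 'b': counts = {'a': 2, 'b': 2}
See 'b': counts = {'a': 2, 'b': 3}
See 'b': counts = {'a': 2, 'b': 4}

{'a': 2, 'b': 4}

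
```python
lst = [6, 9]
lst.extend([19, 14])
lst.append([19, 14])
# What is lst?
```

After line 1: lst = [6, 9]
After line 2 (extend unpacks [19, 14]): lst = [6, 9, 19, 14]
After line 3 (append adds [19, 14] as single element): lst = [6, 9, 19, 14, [19, 14]]

[6, 9, 19, 14, [19, 14]]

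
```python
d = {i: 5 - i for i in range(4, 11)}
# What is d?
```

{4: 1, 5: 0, 6: -1, 7: -2, 8: -3, 9: -4, 10: -5}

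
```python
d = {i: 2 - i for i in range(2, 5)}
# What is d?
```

{2: 0, 3: -1, 4: -2}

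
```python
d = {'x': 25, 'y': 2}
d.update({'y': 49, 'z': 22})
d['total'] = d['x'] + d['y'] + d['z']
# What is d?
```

After line 1: d = {'x': 25, 'y': 2}
After line 2 (y overwritten, z added): d = {'x': 25, 'y': 49, 'z': 22}
After line 3 (total = 25 + 49 + 22 = 96): d = {'x': 25, 'y': 49, 'z': 22, 'total': 96}

{'x': 25, 'y': 49, 'z': 22, 'total': 96}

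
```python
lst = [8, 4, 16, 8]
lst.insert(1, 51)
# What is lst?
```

[8, 51, 4, 16, 8]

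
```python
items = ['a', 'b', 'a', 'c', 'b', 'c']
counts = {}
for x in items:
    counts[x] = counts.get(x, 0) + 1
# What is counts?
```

Initial: counts = {}, items = ['a', 'b', 'a', 'c', 'b', 'c']
See 'a': counts = {'a': 1}
See 'b': counts = {'a': 1, 'b': 1}
See 'a': counts = {'a': 2, 'b': 1}
See 'c': counts = {'a': 2, 'b': 1, 'c': 1}
See 'b': counts = {'a': 2, 'b': 2, 'c': 1}
See 'c': counts = {'a': 2, 'b': 2, 'c': 2}

{'a': 2, 'b': 2, 'c': 2}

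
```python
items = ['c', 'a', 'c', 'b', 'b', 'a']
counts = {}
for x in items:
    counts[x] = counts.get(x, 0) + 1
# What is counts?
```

Initial: counts = {}, items = ['c', 'a', 'c', 'b', 'b', 'a']
See 'c': counts = {'c': 1}
See 'a': counts = {'c': 1, 'a': 1}
See 'c': counts = {'c': 2, 'a': 1}
See 'b': counts = {'c': 2, 'a': 1, 'b': 1}
See 'b': counts = {'c': 2, 'a': 1, 'b': 2}
See 'a': counts = {'c': 2, 'a': 2, 'b': 2}

{'c': 2, 'a': 2, 'b': 2}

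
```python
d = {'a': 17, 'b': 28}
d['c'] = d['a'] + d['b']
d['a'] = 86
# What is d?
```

After line 1: d = {'a': 17, 'b': 28}
After line 2 (d['c'] = 17 + 28): d = {'a': 17, 'b': 28, 'c': 45}
After line 3: d = {'a': 86, 'b': 28, 'c': 45}

{'a': 86, 'b': 28, 'c': 45}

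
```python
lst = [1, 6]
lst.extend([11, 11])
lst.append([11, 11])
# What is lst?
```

After line 1: lst = [1, 6]
After line 2 (extend unpacks [11, 11]): lst = [1, 6, 11, 11]
After line 3 (append adds [11, 11] as single element): lst = [1, 6, 11, 11, [11, 11]]

[1, 6, 11, 11, [11, 11]]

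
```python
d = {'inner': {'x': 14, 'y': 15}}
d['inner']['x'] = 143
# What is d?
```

After line 1: d = {'inner': {'x': 14, 'y': 15}}
After line 2 (inner x overwritten): d = {'inner': {'x': 143, 'y': 15}}

{'inner': {'x': 143, 'y': 15}}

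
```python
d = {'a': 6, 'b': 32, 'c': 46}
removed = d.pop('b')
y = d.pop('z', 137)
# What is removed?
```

After line 1: d = {'a': 6, 'b': 32, 'c': 46}
After line 2 (pop 'b' returns 32): d = {'a': 6, 'c': 46}, removed = 32
After line 3 (pop 'z' missing, returns default 137): d = {'a': 6, 'c': 46}, y = 137

32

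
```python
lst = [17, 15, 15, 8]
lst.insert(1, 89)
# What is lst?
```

[17, 89, 15, 15, 8]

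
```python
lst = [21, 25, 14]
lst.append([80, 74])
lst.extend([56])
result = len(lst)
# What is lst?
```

After line 1: lst = [21, 25, 14]
After line 2 (append adds [80, 74] as single element): lst = [21, 25, 14, [80, 74]]
After line 3 (extend unpacks [56], adds 56): lst = [21, 25, 14, [80, 74], 56]
After line 4: result = len(lst) = 5

[21, 25, 14, [80, 74], 56]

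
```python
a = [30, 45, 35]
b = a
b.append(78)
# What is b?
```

After line 1: a = [30, 45, 35]
After line 2 (b = a is an alias, same object): a = [30, 45, 35], b = [30, 45, 35]
After line 3 (b.append mutates the shared list): a = [30, 45, 35, 78], b = [30, 45, 35, 78]

[30, 45, 35, 78]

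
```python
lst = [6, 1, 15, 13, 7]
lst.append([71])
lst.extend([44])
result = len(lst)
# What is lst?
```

After line 1: lst = [6, 1, 15, 13, 7]
After line 2 (append adds [71] as single element): lst = [6, 1, 15, 13, 7, [71]]
After line 3 (extend unpacks [44], adds 44): lst = [6, 1, 15, 13, 7, [71], 44]
After line 4: result = len(lst) = 7

[6, 1, 15, 13, 7, [71], 44]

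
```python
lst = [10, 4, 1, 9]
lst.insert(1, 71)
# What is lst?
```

[10, 71, 4, 1, 9]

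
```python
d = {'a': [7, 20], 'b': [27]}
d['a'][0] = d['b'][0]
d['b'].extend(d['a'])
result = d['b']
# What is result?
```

After line 1: d = {'a': [7, 20], 'b': [27]}
After line 2 (a[0] = b[0] = 27): d = {'a': [27, 20], 'b': [27]}
After line 3 (b.extend(a) appends [27, 20]): d = {'a': [27, 20], 'b': [27, 27, 20]}
After line 4: result = d['b'] = [27, 27, 20]

[27, 27, 20]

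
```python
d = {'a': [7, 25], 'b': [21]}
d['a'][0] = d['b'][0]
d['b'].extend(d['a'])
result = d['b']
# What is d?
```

After line 1: d = {'a': [7, 25], 'b': [21]}
After line 2 (a[0] = b[0] = 21): d = {'a': [21, 25], 'b': [21]}
After line 3 (b.extend(a) appends [21, 25]): d = {'a': [21, 25], 'b': [21, 21, 25]}
After line 4: result = d['b'] = [21, 21, 25]

{'a': [21, 25], 'b': [21, 21, 25]}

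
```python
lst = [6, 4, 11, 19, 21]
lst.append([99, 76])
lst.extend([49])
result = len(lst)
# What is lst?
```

After line 1: lst = [6, 4, 11, 19, 21]
After line 2 (append adds [99, 76] as single element): lst = [6, 4, 11, 19, 21, [99, 76]]
After line 3 (extend unpacks [49], adds 49): lst = [6, 4, 11, 19, 21, [99, 76], 49]
After line 4: result = len(lst) = 7

[6, 4, 11, 19, 21, [99, 76], 49]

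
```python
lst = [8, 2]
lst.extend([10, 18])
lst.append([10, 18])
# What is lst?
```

After line 1: lst = [8, 2]
After line 2 (extend unpacks [10, 18]): lst = [8, 2, 10, 18]
After line 3 (append adds [10, 18] as single element): lst = [8, 2, 10, 18, [10, 18]]

[8, 2, 10, 18, [10, 18]]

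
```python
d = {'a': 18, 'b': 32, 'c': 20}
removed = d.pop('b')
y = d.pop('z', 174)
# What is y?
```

After line 1: d = {'a': 18, 'b': 32, 'c': 20}
After line 2 (pop 'b' returns 32): d = {'a': 18, 'c': 20}, removed = 32
After line 3 (pop 'z' missing, returns default 174): d = {'a': 18, 'c': 20}, y = 174

174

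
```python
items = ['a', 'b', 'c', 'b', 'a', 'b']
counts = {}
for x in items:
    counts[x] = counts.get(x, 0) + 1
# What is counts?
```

Initial: counts = {}, items = ['a', 'b', 'c', 'b', 'a', 'b']
See 'a': counts = {'a': 1}
See 'b': counts = {'a': 1, 'b': 1}
See 'c': counts = {'a': 1, 'b': 1, 'c': 1}
See 'b': counts = {'a': 1, 'b': 2, 'c': 1}
See 'a': counts = {'a': 2, 'b': 2, 'c': 1}
See 'b': counts = {'a': 2, 'b': 3, 'c': 1}

{'a': 2, 'b': 3, 'c': 1}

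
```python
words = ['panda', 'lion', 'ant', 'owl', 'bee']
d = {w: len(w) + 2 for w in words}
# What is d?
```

{'panda': 7, 'lion': 6, 'ant': 5, 'owl': 5, 'bee': 5}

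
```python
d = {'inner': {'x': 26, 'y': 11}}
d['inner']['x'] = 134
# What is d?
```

After line 1: d = {'inner': {'x': 26, 'y': 11}}
After line 2 (inner x overwritten): d = {'inner': {'x': 134, 'y': 11}}

{'inner': {'x': 134, 'y': 11}}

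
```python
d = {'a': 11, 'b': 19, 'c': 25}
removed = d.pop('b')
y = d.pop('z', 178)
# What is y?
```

After line 1: d = {'a': 11, 'b': 19, 'c': 25}
After line 2 (pop 'b' returns 19): d = {'a': 11, 'c': 25}, removed = 19
After line 3 (pop 'z' missing, returns default 178): d = {'a': 11, 'c': 25}, y = 178

178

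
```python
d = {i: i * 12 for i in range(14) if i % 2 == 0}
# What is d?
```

{0: 0, 2: 24, 4: 48, 6: 72, 8: 96, 10: 120, 12: 144}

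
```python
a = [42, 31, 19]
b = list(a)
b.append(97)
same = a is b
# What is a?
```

After line 1: a = [42, 31, 19]
After line 2 (b = list(a) is a shallow copy, new object): a = [42, 31, 19], b = [42, 31, 19]
After line 3 (append only mutates b): a = [42, 31, 19], b = [42, 31, 19, 97]
After line 4 (same = a is b; different objects -> False): same = False

[42, 31, 19]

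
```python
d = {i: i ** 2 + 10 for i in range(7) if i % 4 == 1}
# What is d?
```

{1: 11, 5: 35}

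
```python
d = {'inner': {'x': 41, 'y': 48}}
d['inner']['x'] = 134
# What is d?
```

After line 1: d = {'inner': {'x': 41, 'y': 48}}
After line 2 (inner x overwritten): d = {'inner': {'x': 134, 'y': 48}}

{'inner': {'x': 134, 'y': 48}}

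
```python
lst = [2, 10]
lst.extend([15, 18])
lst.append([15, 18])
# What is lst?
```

After line 1: lst = [2, 10]
After line 2 (extend unpacks [15, 18]): lst = [2, 10, 15, 18]
After line 3 (append adds [15, 18] as single element): lst = [2, 10, 15, 18, [15, 18]]

[2, 10, 15, 18, [15, 18]]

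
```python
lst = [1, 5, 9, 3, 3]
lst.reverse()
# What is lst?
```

[3, 3, 9, 5, 1]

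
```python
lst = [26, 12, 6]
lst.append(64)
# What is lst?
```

[26, 12, 6, 64]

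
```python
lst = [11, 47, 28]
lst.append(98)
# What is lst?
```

[11, 47, 28, 98]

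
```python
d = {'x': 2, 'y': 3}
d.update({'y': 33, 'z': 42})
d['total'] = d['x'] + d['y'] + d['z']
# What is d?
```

After line 1: d = {'x': 2, 'y': 3}
After line 2 (y overwritten, z added): d = {'x': 2, 'y': 33, 'z': 42}
After line 3 (total = 2 + 33 + 42 = 77): d = {'x': 2, 'y': 33, 'z': 42, 'total': 77}

{'x': 2, 'y': 33, 'z': 42, 'total': 77}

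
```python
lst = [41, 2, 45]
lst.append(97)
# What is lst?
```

[41, 2, 45, 97]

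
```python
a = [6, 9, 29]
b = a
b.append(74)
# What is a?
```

After line 1: a = [6, 9, 29]
After line 2 (b = a is an alias, same object): a = [6, 9, 29], b = [6, 9, 29]
After line 3 (b.append mutates the shared list): a = [6, 9, 29, 74], b = [6, 9, 29, 74]

[6, 9, 29, 74]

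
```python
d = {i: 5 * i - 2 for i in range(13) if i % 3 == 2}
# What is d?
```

{2: 8, 5: 23, 8: 38, 11: 53}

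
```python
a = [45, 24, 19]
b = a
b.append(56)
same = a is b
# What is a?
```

After line 1: a = [45, 24, 19]
After line 2 (b = a is an alias, same object): a = [45, 24, 19], b = [45, 24, 19]
After line 3 (b.append mutates the shared list): a = [45, 24, 19, 56], b = [45, 24, 19, 56]
After line 4 (same = a is b; same object -> True): same = True

[45, 24, 19, 56]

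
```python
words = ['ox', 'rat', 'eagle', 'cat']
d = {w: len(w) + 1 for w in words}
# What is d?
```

{'ox': 3, 'rat': 4, 'eagle': 6, 'cat': 4}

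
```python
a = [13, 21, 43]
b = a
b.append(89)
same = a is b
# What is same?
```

After line 1: a = [13, 21, 43]
After line 2 (b = a is an alias, same object): a = [13, 21, 43], b = [13, 21, 43]
After line 3 (b.append mutates the shared list): a = [13, 21, 43, 89], b = [13, 21, 43, 89]
After line 4 (same = a is b; same object -> True): same = True

True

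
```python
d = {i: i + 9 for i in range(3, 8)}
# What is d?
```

{3: 12, 4: 13, 5: 14, 6: 15, 7: 16}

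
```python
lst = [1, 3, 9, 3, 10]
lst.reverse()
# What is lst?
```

[10, 3, 9, 3, 1]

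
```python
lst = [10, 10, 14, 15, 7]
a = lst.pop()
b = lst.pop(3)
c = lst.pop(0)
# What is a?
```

After line 1: lst = [10, 10, 14, 15, 7]
After line 2 (pop() -> a = 7): lst = [10, 10, 14, 15]
After line 3 (pop(3) -> b = 15): lst = [10, 10, 14]
After line 4 (pop(0) -> c = 10): lst = [10, 14]

7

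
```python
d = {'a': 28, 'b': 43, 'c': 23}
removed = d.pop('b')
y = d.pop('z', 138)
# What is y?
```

After line 1: d = {'a': 28, 'b': 43, 'c': 23}
After line 2 (pop 'b' returns 43): d = {'a': 28, 'c': 23}, removed = 43
After line 3 (pop 'z' missing, returns default 138): d = {'a': 28, 'c': 23}, y = 138

138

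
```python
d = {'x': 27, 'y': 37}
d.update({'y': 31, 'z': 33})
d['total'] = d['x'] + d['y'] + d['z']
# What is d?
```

After line 1: d = {'x': 27, 'y': 37}
After line 2 (y overwritten, z added): d = {'x': 27, 'y': 31, 'z': 33}
After line 3 (total = 27 + 31 + 33 = 91): d = {'x': 27, 'y': 31, 'z': 33, 'total': 91}

{'x': 27, 'y': 31, 'z': 33, 'total': 91}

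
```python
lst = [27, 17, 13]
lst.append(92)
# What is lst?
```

[27, 17, 13, 92]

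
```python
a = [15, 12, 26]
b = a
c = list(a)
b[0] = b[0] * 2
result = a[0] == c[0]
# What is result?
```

After line 1: a = [15, 12, 26]
After line 2 (b = a, alias): a = [15, 12, 26], b = [15, 12, 26]
After line 3 (c = list(a) is a copy, new object): c = [15, 12, 26]
After line 4 (b[0] = 15 * 2 = 30; mutates shared a/b): a = b = [30, 12, 26], c = [15, 12, 26]
After line 5 (a[0] = 30, c[0] = 15; result = False)

False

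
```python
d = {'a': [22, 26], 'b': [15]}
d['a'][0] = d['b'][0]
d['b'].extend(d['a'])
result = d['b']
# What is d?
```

After line 1: d = {'a': [22, 26], 'b': [15]}
After line 2 (a[0] = b[0] = 15): d = {'a': [15, 26], 'b': [15]}
After line 3 (b.extend(a) appends [15, 26]): d = {'a': [15, 26], 'b': [15, 15, 26]}
After line 4: result = d['b'] = [15, 15, 26]

{'a': [15, 26], 'b': [15, 15, 26]}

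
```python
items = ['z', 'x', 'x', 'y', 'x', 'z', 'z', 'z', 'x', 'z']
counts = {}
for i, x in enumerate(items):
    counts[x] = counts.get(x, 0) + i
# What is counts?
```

Initial: counts = {}, items = ['z', 'x', 'x', 'y', 'x', 'z', 'z', 'z', 'x', 'z']
i=0, x='z': counts = {'z': 0}
i=1, x='x': counts = {'z': 0, 'x': 1}
i=2, x='x': counts = {'z': 0, 'x': 3}
i=3, x='y': counts = {'z': 0, 'x': 3, 'y': 3}
i=4, x='x': counts = {'z': 0, 'x': 7, 'y': 3}
i=5, x='z': counts = {'z': 5, 'x': 7, 'y': 3}
i=6, x='z': counts = {'z': 11, 'x': 7, 'y': 3}
i=7, x='z': counts = {'z': 18, 'x': 7, 'y': 3}
i=8, x='x': counts = {'z': 18, 'x': 15, 'y': 3}
i=9, x='z': counts = {'z': 27, 'x': 15, 'y': 3}

{'z': 27, 'x': 15, 'y': 3}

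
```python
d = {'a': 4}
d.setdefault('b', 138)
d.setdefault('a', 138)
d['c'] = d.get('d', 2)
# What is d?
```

After line 1: d = {'a': 4}
After line 2 (setdefault adds 'b'=138): d = {'a': 4, 'b': 138}
After line 3 (setdefault 'a' no-op, already exists): d = {'a': 4, 'b': 138}
After line 4 (get('d', 2) returns default since 'd' not in d): d = {'a': 4, 'b': 138, 'c': 2}

{'a': 4, 'b': 138, 'c': 2}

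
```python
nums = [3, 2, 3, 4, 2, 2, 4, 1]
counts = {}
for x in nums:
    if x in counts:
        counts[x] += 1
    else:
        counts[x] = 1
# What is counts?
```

Initial: counts = {}, nums = [3, 2, 3, 4, 2, 2, 4, 1]
See 3: counts = {3: 1}
See 2: counts = {3: 1, 2: 1}
See 3: counts = {3: 2, 2: 1}
See 4: counts = {3: 2, 2: 1, 4: 1}
See 2: counts = {3: 2, 2: 2, 4: 1}
See 2: counts = {3: 2, 2: 3, 4: 1}
See 4: counts = {3: 2, 2: 3, 4: 2}
See 1: counts = {3: 2, 2: 3, 4: 2, 1: 1}

{3: 2, 2: 3, 4: 2, 1: 1}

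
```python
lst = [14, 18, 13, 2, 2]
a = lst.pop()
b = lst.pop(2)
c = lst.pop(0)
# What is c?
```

After line 1: lst = [14, 18, 13, 2, 2]
After line 2 (pop() -> a = 2): lst = [14, 18, 13, 2]
After line 3 (pop(2) -> b = 13): lst = [14, 18, 2]
After line 4 (pop(0) -> c = 14): lst = [18, 2]

14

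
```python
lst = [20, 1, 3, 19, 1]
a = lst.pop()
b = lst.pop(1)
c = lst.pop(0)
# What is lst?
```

After line 1: lst = [20, 1, 3, 19, 1]
After line 2 (pop() -> a = 1): lst = [20, 1, 3, 19]
After line 3 (pop(1) -> b = 1): lst = [20, 3, 19]
After line 4 (pop(0) -> c = 20): lst = [3, 19]

[3, 19]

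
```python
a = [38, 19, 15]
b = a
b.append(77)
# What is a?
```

After line 1: a = [38, 19, 15]
After line 2 (b = a is an alias, same object): a = [38, 19, 15], b = [38, 19, 15]
After line 3 (b.append mutates the shared list): a = [38, 19, 15, 77], b = [38, 19, 15, 77]

[38, 19, 15, 77]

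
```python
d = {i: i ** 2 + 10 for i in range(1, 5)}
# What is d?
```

{1: 11, 2: 14, 3: 19, 4: 26}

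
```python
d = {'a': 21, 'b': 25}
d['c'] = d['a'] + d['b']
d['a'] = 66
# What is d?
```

After line 1: d = {'a': 21, 'b': 25}
After line 2 (d['c'] = 21 + 25): d = {'a': 21, 'b': 25, 'c': 46}
After line 3: d = {'a': 66, 'b': 25, 'c': 46}

{'a': 66, 'b': 25, 'c': 46}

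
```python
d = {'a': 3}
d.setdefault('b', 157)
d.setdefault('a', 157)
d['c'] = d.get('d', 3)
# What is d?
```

After line 1: d = {'a': 3}
After line 2 (setdefault adds 'b'=157): d = {'a': 3, 'b': 157}
After line 3 (setdefault 'a' no-op, already exists): d = {'a': 3, 'b': 157}
After line 4 (get('d', 3) returns default since 'd' not in d): d = {'a': 3, 'b': 157, 'c': 3}

{'a': 3, 'b': 157, 'c': 3}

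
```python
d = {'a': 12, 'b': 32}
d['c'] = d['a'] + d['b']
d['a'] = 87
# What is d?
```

After line 1: d = {'a': 12, 'b': 32}
After line 2 (d['c'] = 12 + 32): d = {'a': 12, 'b': 32, 'c': 44}
After line 3: d = {'a': 87, 'b': 32, 'c': 44}

{'a': 87, 'b': 32, 'c': 44}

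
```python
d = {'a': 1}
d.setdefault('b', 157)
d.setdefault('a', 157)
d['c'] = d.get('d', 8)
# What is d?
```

After line 1: d = {'a': 1}
After line 2 (setdefault adds 'b'=157): d = {'a': 1, 'b': 157}
After line 3 (setdefault 'a' no-op, already exists): d = {'a': 1, 'b': 157}
After line 4 (get('d', 8) returns default since 'd' not in d): d = {'a': 1, 'b': 157, 'c': 8}

{'a': 1, 'b': 157, 'c': 8}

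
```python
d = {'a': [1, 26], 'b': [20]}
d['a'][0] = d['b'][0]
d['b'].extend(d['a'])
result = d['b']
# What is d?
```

After line 1: d = {'a': [1, 26], 'b': [20]}
After line 2 (a[0] = b[0] = 20): d = {'a': [20, 26], 'b': [20]}
After line 3 (b.extend(a) appends [20, 26]): d = {'a': [20, 26], 'b': [20, 20, 26]}
After line 4: result = d['b'] = [20, 20, 26]

{'a': [20, 26], 'b': [20, 20, 26]}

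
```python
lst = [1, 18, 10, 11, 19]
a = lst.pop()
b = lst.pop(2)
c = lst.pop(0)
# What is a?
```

After line 1: lst = [1, 18, 10, 11, 19]
After line 2 (pop() -> a = 19): lst = [1, 18, 10, 11]
After line 3 (pop(2) -> b = 10): lst = [1, 18, 11]
After line 4 (pop(0) -> c = 1): lst = [18, 11]

19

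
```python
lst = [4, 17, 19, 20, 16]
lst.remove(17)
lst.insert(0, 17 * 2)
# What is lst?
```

After line 1: lst = [4, 17, 19, 20, 16]
After line 2 (remove first 17): lst = [4, 19, 20, 16]
After line 3 (insert 34 at index 0): lst = [34, 4, 19, 20, 16]

[34, 4, 19, 20, 16]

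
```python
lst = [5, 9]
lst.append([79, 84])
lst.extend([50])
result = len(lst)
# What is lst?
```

After line 1: lst = [5, 9]
After line 2 (append adds [79, 84] as single element): lst = [5, 9, [79, 84]]
After line 3 (extend unpacks [50], adds 50): lst = [5, 9, [79, 84], 50]
After line 4: result = len(lst) = 4

[5, 9, [79, 84], 50]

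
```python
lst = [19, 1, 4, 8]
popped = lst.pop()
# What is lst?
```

[19, 1, 4]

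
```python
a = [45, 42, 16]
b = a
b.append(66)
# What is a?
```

After line 1: a = [45, 42, 16]
After line 2 (b = a is an alias, same object): a = [45, 42, 16], b = [45, 42, 16]
After line 3 (b.append mutates the shared list): a = [45, 42, 16, 66], b = [45, 42, 16, 66]

[45, 42, 16, 66]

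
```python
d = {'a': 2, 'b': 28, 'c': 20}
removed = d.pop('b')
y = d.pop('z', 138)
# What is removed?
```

After line 1: d = {'a': 2, 'b': 28, 'c': 20}
After line 2 (pop 'b' returns 28): d = {'a': 2, 'c': 20}, removed = 28
After line 3 (pop 'z' missing, returns default 138): d = {'a': 2, 'c': 20}, y = 138

28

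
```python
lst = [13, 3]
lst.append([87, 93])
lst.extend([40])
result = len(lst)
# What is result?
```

After line 1: lst = [13, 3]
After line 2 (append adds [87, 93] as single element): lst = [13, 3, [87, 93]]
After line 3 (extend unpacks [40], adds 40): lst = [13, 3, [87, 93], 40]
After line 4: result = len(lst) = 4

4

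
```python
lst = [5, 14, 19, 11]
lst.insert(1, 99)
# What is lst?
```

[5, 99, 14, 19, 11]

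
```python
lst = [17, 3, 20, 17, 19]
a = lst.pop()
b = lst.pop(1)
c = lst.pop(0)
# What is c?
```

After line 1: lst = [17, 3, 20, 17, 19]
After line 2 (pop() -> a = 19): lst = [17, 3, 20, 17]
After line 3 (pop(1) -> b = 3): lst = [17, 20, 17]
After line 4 (pop(0) -> c = 17): lst = [20, 17]

17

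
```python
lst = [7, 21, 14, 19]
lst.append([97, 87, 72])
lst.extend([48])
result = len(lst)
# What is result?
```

After line 1: lst = [7, 21, 14, 19]
After line 2 (append adds [97, 87, 72] as single element): lst = [7, 21, 14, 19, [97, 87, 72]]
After line 3 (extend unpacks [48], adds 48): lst = [7, 21, 14, 19, [97, 87, 72], 48]
After line 4: result = len(lst) = 6

6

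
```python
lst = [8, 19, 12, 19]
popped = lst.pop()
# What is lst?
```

[8, 19, 12]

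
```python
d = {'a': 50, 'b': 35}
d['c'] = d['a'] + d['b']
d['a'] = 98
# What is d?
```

After line 1: d = {'a': 50, 'b': 35}
After line 2 (d['c'] = 50 + 35): d = {'a': 50, 'b': 35, 'c': 85}
After line 3: d = {'a': 98, 'b': 35, 'c': 85}

{'a': 98, 'b': 35, 'c': 85}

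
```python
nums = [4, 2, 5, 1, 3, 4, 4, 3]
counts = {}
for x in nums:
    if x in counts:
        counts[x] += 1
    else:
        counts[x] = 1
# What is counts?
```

Initial: counts = {}, nums = [4, 2, 5, 1, 3, 4, 4, 3]
See 4: counts = {4: 1}
See 2: counts = {4: 1, 2: 1}
See 5: counts = {4: 1, 2: 1, 5: 1}
See 1: counts = {4: 1, 2: 1, 5: 1, 1: 1}
See 3: counts = {4: 1, 2: 1, 5: 1, 1: 1, 3: 1}
See 4: counts = {4: 2, 2: 1, 5: 1, 1: 1, 3: 1}
See 4: counts = {4: 3, 2: 1, 5: 1, 1: 1, 3: 1}
See 3: counts = {4: 3, 2: 1, 5: 1, 1: 1, 3: 2}

{4: 3, 2: 1, 5: 1, 1: 1, 3: 2}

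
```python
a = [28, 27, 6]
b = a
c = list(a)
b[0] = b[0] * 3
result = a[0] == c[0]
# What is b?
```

After line 1: a = [28, 27, 6]
After line 2 (b = a, alias): a = [28, 27, 6], b = [28, 27, 6]
After line 3 (c = list(a) is a copy, new object): c = [28, 27, 6]
After line 4 (b[0] = 28 * 3 = 84; mutates shared a/b): a = b = [84, 27, 6], c = [28, 27, 6]
After line 5 (a[0] = 84, c[0] = 28; result = False)

[84, 27, 6]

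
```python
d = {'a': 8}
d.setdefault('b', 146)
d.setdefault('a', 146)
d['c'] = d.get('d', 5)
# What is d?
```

After line 1: d = {'a': 8}
After line 2 (setdefault adds 'b'=146): d = {'a': 8, 'b': 146}
After line 3 (setdefault 'a' no-op, already exists): d = {'a': 8, 'b': 146}
After line 4 (get('d', 5) returns default since 'd' not in d): d = {'a': 8, 'b': 146, 'c': 5}

{'a': 8, 'b': 146, 'c': 5}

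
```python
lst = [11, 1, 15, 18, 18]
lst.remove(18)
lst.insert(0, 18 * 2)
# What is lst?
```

After line 1: lst = [11, 1, 15, 18, 18]
After line 2 (remove first 18): lst = [11, 1, 15, 18]
After line 3 (insert 36 at index 0): lst = [36, 11, 1, 15, 18]

[36, 11, 1, 15, 18]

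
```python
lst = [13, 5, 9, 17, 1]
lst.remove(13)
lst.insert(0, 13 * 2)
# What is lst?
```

After line 1: lst = [13, 5, 9, 17, 1]
After line 2 (remove first 13): lst = [5, 9, 17, 1]
After line 3 (insert 26 at index 0): lst = [26, 5, 9, 17, 1]

[26, 5, 9, 17, 1]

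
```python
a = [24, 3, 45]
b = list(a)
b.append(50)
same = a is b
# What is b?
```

After line 1: a = [24, 3, 45]
After line 2 (b = list(a) is a shallow copy, new object): a = [24, 3, 45], b = [24, 3, 45]
After line 3 (append only mutates b): a = [24, 3, 45], b = [24, 3, 45, 50]
After line 4 (same = a is b; different objects -> False): same = False

[24, 3, 45, 50]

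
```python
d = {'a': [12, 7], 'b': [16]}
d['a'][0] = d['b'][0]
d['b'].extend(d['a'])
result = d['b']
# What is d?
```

After line 1: d = {'a': [12, 7], 'b': [16]}
After line 2 (a[0] = b[0] = 16): d = {'a': [16, 7], 'b': [16]}
After line 3 (b.extend(a) appends [16, 7]): d = {'a': [16, 7], 'b': [16, 16, 7]}
After line 4: result = d['b'] = [16, 16, 7]

{'a': [16, 7], 'b': [16, 16, 7]}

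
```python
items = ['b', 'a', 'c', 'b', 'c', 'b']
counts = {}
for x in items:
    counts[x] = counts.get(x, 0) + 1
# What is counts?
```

Initial: counts = {}, items = ['b', 'a', 'c', 'b', 'c', 'b']
See 'b': counts = {'b': 1}
See 'a': counts = {'b': 1, 'a': 1}
See 'c': counts = {'b': 1, 'a': 1, 'c': 1}
See 'b': counts = {'b': 2, 'a': 1, 'c': 1}
See 'c': counts = {'b': 2, 'a': 1, 'c': 2}
See 'b': counts = {'b': 3, 'a': 1, 'c': 2}

{'b': 3, 'a': 1, 'c': 2}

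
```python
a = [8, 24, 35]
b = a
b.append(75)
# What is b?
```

After line 1: a = [8, 24, 35]
After line 2 (b = a is an alias, same object): a = [8, 24, 35], b = [8, 24, 35]
After line 3 (b.append mutates the shared list): a = [8, 24, 35, 75], b = [8, 24, 35, 75]

[8, 24, 35, 75]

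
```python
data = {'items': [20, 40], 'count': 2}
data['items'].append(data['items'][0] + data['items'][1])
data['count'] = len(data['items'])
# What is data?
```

After line 1: data = {'items': [20, 40], 'count': 2}
After line 2 (append 20 + 40 = 60): data = {'items': [20, 40, 60], 'count': 2}
After line 3 (count = len(items) = 3): data = {'items': [20, 40, 60], 'count': 3}

{'items': [20, 40, 60], 'count': 3}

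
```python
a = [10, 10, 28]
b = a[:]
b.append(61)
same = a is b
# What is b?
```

After line 1: a = [10, 10, 28]
After line 2 (b = a[:] is a shallow copy, new object): a = [10, 10, 28], b = [10, 10, 28]
After line 3 (append only mutates b): a = [10, 10, 28], b = [10, 10, 28, 61]
After line 4 (same = a is b; different objects -> False): same = False

[10, 10, 28, 61]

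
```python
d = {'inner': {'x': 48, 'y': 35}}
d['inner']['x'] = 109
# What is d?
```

After line 1: d = {'inner': {'x': 48, 'y': 35}}
After line 2 (inner x overwritten): d = {'inner': {'x': 109, 'y': 35}}

{'inner': {'x': 109, 'y': 35}}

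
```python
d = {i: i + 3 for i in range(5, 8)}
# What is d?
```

{5: 8, 6: 9, 7: 10}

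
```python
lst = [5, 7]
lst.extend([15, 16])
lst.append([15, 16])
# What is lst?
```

After line 1: lst = [5, 7]
After line 2 (extend unpacks [15, 16]): lst = [5, 7, 15, 16]
After line 3 (append adds [15, 16] as single element): lst = [5, 7, 15, 16, [15, 16]]

[5, 7, 15, 16, [15, 16]]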